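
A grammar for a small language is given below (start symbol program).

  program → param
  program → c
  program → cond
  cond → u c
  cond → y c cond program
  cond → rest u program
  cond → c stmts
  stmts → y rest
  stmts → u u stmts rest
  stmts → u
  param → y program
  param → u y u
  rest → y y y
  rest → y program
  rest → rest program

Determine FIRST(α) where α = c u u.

{ c }

c is a terminal; add {c} and stop.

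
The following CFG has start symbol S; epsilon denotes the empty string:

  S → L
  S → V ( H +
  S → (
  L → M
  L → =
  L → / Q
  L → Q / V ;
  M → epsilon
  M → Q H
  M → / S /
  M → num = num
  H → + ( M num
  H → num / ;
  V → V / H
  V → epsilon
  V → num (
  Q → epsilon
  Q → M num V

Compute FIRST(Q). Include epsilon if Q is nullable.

Q → epsilon contributes epsilon.
From Q → M num V: M nullable, take FIRST(M) ∪ {num} = { +, /, num }.
Union: FIRST(Q) = { +, /, num, epsilon }.

{ +, /, num, epsilon }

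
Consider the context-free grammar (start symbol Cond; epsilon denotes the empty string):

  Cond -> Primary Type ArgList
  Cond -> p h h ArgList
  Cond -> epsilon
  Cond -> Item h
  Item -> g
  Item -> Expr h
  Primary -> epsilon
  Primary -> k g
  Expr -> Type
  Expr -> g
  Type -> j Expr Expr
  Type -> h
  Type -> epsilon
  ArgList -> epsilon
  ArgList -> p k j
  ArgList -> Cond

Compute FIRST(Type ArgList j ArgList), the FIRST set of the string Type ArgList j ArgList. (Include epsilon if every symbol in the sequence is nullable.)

{ g, h, j, k, p }

Add FIRST(Type)\{epsilon} = { h, j }; Type is nullable, continue.
Add FIRST(ArgList)\{epsilon} = { g, h, j, k, p }; ArgList is nullable, continue.
j is a terminal; add {j} and stop.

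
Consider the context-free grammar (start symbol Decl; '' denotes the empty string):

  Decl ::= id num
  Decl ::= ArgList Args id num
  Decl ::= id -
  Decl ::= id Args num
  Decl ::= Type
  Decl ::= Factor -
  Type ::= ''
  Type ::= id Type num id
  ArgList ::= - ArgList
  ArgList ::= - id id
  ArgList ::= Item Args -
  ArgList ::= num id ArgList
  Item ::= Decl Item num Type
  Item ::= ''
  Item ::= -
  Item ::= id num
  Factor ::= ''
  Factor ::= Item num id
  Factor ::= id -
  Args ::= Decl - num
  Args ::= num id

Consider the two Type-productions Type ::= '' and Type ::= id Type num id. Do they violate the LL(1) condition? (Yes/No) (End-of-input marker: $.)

FIRST('') = { '' } and FIRST(id Type num id) = { id }.
The first alternative is nullable and FOLLOW(Type) = { $, -, id, num } shares id with FIRST of the second — conflict.

Yes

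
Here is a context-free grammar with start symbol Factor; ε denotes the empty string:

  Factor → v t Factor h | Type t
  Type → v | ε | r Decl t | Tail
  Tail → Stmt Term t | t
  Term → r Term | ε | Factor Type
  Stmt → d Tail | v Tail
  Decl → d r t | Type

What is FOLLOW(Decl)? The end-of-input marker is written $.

{ t }

In Type → r Decl t: add FIRST(t) = { t }.
Union: FOLLOW(Decl) = { t }.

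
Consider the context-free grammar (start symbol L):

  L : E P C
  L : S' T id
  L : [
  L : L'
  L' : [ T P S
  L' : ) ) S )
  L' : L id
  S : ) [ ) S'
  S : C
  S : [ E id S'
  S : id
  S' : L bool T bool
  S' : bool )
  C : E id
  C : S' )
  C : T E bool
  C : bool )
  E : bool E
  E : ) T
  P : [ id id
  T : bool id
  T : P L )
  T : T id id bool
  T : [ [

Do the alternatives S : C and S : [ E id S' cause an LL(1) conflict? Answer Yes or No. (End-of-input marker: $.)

FIRST(C) = { ), [, bool } and FIRST([ E id S') = { [ }.
Both contain [, so the two alternatives are not disjoint — LL(1) conflict.

Yes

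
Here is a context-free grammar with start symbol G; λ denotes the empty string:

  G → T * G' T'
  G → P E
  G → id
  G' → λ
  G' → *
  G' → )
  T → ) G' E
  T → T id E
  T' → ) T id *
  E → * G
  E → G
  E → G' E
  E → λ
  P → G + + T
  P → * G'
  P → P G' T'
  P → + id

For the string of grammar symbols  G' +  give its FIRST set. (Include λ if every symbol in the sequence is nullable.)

Add FIRST(G')\{λ} = { ), * }; G' is nullable, continue.
+ is a terminal; add {+} and stop.

{ ), *, + }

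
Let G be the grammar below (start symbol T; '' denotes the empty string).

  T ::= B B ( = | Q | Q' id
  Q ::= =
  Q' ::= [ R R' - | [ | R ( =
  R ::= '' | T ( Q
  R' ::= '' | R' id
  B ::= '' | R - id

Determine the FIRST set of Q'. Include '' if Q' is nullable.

Q' ::= [ R R' - contributes {[}.
Q' ::= [ contributes {[}.
From Q' ::= R ( =: R nullable, take FIRST(R) ∪ {(} = { (, -, =, [ }.
Union: FIRST(Q') = { (, -, =, [ }.

{ (, -, =, [ }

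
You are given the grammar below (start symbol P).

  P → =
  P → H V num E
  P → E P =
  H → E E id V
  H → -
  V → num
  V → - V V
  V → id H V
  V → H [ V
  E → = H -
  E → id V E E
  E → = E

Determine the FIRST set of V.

V → num contributes {num}.
V → - V V contributes {-}.
V → id H V contributes {id}.
From V → H [ V: add FIRST(H) = { -, =, id }.
Union: FIRST(V) = { -, =, id, num }.

{ -, =, id, num }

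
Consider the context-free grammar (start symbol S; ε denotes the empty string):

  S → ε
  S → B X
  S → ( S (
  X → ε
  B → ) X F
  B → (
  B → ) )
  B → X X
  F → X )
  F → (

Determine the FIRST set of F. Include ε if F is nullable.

{ (, ) }

From F → X ): X nullable, take FIRST(X) ∪ {)} = { ) }.
F → ( contributes {(}.
Union: FIRST(F) = { (, ) }.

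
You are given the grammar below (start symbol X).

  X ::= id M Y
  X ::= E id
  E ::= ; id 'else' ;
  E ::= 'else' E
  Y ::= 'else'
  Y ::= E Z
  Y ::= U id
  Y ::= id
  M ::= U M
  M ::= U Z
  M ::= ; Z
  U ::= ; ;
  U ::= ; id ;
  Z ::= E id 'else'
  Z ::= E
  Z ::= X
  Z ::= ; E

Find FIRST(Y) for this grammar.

Y ::= 'else' contributes {'else'}.
From Y ::= E Z: add FIRST(E) = { 'else', ; }.
From Y ::= U id: add FIRST(U) = { ; }.
Y ::= id contributes {id}.
Union: FIRST(Y) = { 'else', ;, id }.

{ 'else', ;, id }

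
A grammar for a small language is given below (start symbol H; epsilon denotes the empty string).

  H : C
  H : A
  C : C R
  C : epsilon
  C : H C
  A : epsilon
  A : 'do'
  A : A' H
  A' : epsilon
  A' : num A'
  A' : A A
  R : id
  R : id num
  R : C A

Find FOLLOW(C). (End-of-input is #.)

In H : C: C is at the end, add FOLLOW(H) = { #, 'do', id, num }.
In C : C R: add FIRST(R)\{epsilon} = { 'do', id, num }.
  Since R is nullable, also add FOLLOW(C) = { #, 'do', id, num }.
In C : H C: C is at the end, add FOLLOW(C) = { #, 'do', id, num }.
In R : C A: add FIRST(A)\{epsilon} = { 'do', id, num }.
  Since A is nullable, also add FOLLOW(R) = { #, 'do', id, num }.
Union: FOLLOW(C) = { #, 'do', id, num }.

{ #, 'do', id, num }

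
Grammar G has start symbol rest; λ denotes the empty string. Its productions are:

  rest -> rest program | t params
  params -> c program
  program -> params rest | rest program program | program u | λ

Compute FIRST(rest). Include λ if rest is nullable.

From rest -> rest program: add FIRST(rest) = { t }.
rest -> t params contributes {t}.
Union: FIRST(rest) = { t }.

{ t }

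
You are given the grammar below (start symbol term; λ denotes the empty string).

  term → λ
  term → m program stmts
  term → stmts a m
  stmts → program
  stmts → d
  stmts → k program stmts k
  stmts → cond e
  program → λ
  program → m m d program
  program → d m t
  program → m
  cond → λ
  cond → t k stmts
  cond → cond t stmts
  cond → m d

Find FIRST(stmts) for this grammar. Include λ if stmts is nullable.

{ d, e, k, m, t, λ }

From stmts → program: add FIRST(program) = { d, m, λ } (including λ since program is nullable).
stmts → d contributes {d}.
stmts → k program stmts k contributes {k}.
From stmts → cond e: cond nullable, take FIRST(cond) ∪ {e} = { e, m, t }.
Union: FIRST(stmts) = { d, e, k, m, t, λ }.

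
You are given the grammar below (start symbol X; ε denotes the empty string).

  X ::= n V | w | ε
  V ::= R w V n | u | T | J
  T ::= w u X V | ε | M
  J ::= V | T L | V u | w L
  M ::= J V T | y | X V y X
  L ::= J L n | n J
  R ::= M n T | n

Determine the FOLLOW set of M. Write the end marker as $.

{ $, n, u, w, y }

In T ::= M: M is at the end, add FOLLOW(T) = { $, n, u, w, y }.
In R ::= M n T: add FIRST(n T) = { n }.
Union: FOLLOW(M) = { $, n, u, w, y }.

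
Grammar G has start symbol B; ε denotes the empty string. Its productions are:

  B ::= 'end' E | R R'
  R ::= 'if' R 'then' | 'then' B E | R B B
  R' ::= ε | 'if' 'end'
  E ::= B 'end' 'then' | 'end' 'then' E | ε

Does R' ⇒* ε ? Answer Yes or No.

R' has an ε-production, so R' ⇒ ε.

Yes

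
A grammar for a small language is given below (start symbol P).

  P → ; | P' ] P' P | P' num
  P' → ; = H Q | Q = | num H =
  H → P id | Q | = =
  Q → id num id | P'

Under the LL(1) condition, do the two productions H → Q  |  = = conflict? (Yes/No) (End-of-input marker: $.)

FIRST(Q) = { ;, id, num } and FIRST(= =) = { = }.
The FIRST sets are disjoint and neither alternative is nullable — no conflict.

No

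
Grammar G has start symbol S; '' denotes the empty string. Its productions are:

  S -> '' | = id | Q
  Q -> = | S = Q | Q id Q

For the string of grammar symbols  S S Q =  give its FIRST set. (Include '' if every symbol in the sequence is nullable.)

Add FIRST(S)\{''} = { = }; S is nullable, continue.
Add FIRST(S)\{''} = { = }; S is nullable, continue.
Add FIRST(Q) = { = }; Q is not nullable, stop.

{ = }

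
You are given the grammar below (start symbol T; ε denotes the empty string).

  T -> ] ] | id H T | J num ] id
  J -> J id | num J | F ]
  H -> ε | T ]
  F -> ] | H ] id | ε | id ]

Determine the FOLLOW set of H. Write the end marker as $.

{ ], id, num }

In T -> id H T: add FIRST(T) = { ], id, num }.
In F -> H ] id: add FIRST(] id) = { ] }.
Union: FOLLOW(H) = { ], id, num }.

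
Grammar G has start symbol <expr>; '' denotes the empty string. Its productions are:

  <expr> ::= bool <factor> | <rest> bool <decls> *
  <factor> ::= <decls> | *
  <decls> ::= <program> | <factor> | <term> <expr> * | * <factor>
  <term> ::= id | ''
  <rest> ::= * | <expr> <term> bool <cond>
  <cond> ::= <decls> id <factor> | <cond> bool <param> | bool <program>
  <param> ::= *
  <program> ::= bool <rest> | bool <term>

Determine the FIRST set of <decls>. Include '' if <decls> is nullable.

From <decls> ::= <program>: add FIRST(<program>) = { bool }.
From <decls> ::= <factor>: add FIRST(<factor>) = { *, bool, id }.
From <decls> ::= <term> <expr> *: <term> nullable, take FIRST(<term>) ∪ FIRST(<expr>) = { *, bool, id }.
<decls> ::= * <factor> contributes {*}.
Union: FIRST(<decls>) = { *, bool, id }.

{ *, bool, id }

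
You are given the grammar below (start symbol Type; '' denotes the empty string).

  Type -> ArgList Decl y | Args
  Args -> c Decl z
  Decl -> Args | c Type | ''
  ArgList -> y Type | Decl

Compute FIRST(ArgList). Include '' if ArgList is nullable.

ArgList -> y Type contributes {y}.
From ArgList -> Decl: add FIRST(Decl) = { c, '' } (including '' since Decl is nullable).
Union: FIRST(ArgList) = { c, y, '' }.

{ c, y, '' }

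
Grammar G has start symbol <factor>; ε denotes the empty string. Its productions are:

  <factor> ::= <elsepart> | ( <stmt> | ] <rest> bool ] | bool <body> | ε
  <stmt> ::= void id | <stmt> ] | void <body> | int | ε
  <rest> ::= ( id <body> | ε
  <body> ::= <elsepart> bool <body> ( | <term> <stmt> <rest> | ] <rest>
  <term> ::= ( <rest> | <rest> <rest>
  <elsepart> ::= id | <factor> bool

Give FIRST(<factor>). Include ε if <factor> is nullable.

From <factor> ::= <elsepart>: add FIRST(<elsepart>) = { (, ], bool, id }.
<factor> ::= ( <stmt> contributes {(}.
<factor> ::= ] <rest> bool ] contributes {]}.
<factor> ::= bool <body> contributes {bool}.
<factor> ::= ε contributes ε.
Union: FIRST(<factor>) = { (, ], bool, id, ε }.

{ (, ], bool, id, ε }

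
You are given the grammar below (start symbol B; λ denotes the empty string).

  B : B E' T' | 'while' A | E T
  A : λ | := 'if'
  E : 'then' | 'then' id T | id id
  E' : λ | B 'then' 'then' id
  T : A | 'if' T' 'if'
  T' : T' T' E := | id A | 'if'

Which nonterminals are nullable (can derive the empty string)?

{ A, E', T }

Directly nullable (have an λ-production): A, E'.
T : A with every symbol nullable, so T is nullable.
No other nonterminal has a production whose RHS symbols are all nullable.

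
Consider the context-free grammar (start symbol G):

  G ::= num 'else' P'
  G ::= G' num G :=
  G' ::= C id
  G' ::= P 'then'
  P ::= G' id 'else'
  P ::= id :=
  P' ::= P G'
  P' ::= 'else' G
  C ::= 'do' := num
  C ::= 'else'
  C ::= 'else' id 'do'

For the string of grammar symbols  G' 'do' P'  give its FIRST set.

Add FIRST(G') = { 'do', 'else', id }; G' is not nullable, stop.

{ 'do', 'else', id }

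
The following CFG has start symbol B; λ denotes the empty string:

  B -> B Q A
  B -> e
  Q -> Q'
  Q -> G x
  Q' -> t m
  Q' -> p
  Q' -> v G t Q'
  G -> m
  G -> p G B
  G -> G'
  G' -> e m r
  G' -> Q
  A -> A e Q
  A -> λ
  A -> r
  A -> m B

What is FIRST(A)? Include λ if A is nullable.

From A -> A e Q: A nullable, take FIRST(A) ∪ {e} = { e, m, r }.
A -> λ contributes λ.
A -> r contributes {r}.
A -> m B contributes {m}.
Union: FIRST(A) = { e, m, r, λ }.

{ e, m, r, λ }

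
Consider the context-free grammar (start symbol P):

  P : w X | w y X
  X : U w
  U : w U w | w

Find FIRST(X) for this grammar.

{ w }

From X : U w: add FIRST(U) = { w }.
Union: FIRST(X) = { w }.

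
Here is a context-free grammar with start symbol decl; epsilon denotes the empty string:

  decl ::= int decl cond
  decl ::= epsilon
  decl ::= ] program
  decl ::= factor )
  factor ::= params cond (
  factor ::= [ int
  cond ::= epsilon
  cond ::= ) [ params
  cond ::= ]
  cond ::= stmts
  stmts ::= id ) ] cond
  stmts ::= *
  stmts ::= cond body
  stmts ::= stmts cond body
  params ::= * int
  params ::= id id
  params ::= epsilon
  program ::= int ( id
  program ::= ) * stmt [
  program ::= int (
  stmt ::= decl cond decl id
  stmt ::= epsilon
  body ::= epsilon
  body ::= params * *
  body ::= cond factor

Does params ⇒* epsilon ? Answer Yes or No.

Yes

params has an epsilon-production, so params ⇒ epsilon.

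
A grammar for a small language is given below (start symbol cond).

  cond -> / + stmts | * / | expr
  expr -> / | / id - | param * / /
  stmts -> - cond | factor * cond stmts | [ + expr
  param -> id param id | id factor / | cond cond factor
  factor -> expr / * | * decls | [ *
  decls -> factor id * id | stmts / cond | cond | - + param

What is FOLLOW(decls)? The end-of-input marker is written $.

{ *, /, id }

In factor -> * decls: decls is at the end, add FOLLOW(factor) = { *, /, id }.
Union: FOLLOW(decls) = { *, /, id }.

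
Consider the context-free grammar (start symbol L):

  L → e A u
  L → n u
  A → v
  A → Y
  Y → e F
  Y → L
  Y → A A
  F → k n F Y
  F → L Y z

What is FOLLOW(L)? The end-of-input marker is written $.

{ $, e, n, u, v, z }

L is the start symbol, so $ ∈ FOLLOW(L).
In Y → L: L is at the end, add FOLLOW(Y) = { e, n, u, v, z }.
In F → L Y z: add FIRST(Y z) = { e, n, v }.
Union: FOLLOW(L) = { $, e, n, u, v, z }.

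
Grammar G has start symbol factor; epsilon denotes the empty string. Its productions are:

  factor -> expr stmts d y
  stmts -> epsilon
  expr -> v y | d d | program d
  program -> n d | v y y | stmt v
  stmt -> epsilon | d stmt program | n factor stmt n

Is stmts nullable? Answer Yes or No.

Yes

stmts has an epsilon-production, so stmts ⇒ epsilon.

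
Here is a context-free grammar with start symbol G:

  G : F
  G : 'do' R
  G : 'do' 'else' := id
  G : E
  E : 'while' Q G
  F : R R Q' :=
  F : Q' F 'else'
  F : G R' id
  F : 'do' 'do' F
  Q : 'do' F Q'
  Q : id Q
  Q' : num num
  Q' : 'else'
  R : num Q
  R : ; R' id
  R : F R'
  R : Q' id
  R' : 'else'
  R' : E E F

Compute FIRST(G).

{ 'do', 'else', 'while', ;, num }

From G : F: add FIRST(F) = { 'do', 'else', 'while', ;, num }.
G : 'do' R contributes {'do'}.
G : 'do' 'else' := id contributes {'do'}.
From G : E: add FIRST(E) = { 'while' }.
Union: FIRST(G) = { 'do', 'else', 'while', ;, num }.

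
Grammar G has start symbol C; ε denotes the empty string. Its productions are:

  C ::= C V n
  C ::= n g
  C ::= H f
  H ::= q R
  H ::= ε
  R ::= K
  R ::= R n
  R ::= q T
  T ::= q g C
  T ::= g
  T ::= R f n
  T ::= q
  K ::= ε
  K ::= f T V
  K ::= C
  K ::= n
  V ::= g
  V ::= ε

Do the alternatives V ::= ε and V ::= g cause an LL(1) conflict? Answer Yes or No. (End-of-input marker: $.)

FIRST(ε) = { ε } and FIRST(g) = { g }.
The first is nullable but FOLLOW(V) = { f, n } is disjoint from FIRST of the second.

No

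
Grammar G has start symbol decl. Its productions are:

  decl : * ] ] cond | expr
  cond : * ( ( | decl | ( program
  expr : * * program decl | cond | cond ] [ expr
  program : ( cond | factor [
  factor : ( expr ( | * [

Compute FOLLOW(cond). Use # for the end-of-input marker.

In decl : * ] ] cond: cond is at the end, add FOLLOW(decl) = { #, (, *, ] }.
In expr : cond: cond is at the end, add FOLLOW(expr) = { #, (, *, ] }.
In expr : cond ] [ expr: add FIRST(] [ expr) = { ] }.
In program : ( cond: cond is at the end, add FOLLOW(program) = { #, (, *, ] }.
Union: FOLLOW(cond) = { #, (, *, ] }.

{ #, (, *, ] }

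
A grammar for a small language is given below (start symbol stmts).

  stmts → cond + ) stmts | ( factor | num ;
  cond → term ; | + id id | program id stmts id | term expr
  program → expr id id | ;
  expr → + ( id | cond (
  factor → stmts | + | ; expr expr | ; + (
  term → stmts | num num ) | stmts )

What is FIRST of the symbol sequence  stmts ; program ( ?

{ (, +, ;, num }

Add FIRST(stmts) = { (, +, ;, num }; stmts is not nullable, stop.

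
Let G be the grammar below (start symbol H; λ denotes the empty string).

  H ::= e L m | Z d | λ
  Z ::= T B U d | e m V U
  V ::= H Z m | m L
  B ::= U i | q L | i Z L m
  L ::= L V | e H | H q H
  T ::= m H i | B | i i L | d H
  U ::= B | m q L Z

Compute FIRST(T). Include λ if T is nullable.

T ::= m H i contributes {m}.
From T ::= B: add FIRST(B) = { i, m, q }.
T ::= i i L contributes {i}.
T ::= d H contributes {d}.
Union: FIRST(T) = { d, i, m, q }.

{ d, i, m, q }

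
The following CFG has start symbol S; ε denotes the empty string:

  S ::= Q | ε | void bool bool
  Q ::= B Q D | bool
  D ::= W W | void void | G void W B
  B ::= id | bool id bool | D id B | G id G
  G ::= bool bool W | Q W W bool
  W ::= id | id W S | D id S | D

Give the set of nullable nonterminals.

{ S }

Directly nullable (have an ε-production): S.
No other nonterminal has a production whose RHS symbols are all nullable.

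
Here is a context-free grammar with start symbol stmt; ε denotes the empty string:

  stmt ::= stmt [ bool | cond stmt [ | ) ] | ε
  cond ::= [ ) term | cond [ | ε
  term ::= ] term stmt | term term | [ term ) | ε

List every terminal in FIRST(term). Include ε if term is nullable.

term ::= ] term stmt contributes {]}.
From term ::= term term: term, term nullable, take FIRST(term) ∪ FIRST(term) = { [, ] }; also ε since the whole RHS is nullable.
term ::= [ term ) contributes {[}.
term ::= ε contributes ε.
Union: FIRST(term) = { [, ], ε }.

{ [, ], ε }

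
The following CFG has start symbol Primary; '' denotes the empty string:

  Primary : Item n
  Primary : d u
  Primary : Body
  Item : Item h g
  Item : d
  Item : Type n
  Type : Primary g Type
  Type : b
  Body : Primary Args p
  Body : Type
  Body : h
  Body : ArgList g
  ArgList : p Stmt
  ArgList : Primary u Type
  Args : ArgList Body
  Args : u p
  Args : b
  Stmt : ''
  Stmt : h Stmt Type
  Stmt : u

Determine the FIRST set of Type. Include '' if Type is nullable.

From Type : Primary g Type: add FIRST(Primary) = { b, d, h, p }.
Type : b contributes {b}.
Union: FIRST(Type) = { b, d, h, p }.

{ b, d, h, p }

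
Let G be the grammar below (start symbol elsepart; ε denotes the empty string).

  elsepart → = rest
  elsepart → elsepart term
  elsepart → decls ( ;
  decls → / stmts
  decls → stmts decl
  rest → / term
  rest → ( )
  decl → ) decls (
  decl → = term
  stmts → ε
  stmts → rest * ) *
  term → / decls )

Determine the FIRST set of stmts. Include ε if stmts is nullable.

{ (, /, ε }

stmts → ε contributes ε.
From stmts → rest * ) *: add FIRST(rest) = { (, / }.
Union: FIRST(stmts) = { (, /, ε }.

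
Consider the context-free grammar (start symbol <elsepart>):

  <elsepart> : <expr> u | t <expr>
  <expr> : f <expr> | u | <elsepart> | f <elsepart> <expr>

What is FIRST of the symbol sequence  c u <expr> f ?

c is a terminal; add {c} and stop.

{ c }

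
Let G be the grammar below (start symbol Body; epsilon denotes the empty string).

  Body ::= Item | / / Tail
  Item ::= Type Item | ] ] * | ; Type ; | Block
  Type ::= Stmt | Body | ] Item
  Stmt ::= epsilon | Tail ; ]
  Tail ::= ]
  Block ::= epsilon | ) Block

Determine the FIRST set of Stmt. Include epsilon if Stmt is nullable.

{ ], epsilon }

Stmt ::= epsilon contributes epsilon.
From Stmt ::= Tail ; ]: add FIRST(Tail) = { ] }.
Union: FIRST(Stmt) = { ], epsilon }.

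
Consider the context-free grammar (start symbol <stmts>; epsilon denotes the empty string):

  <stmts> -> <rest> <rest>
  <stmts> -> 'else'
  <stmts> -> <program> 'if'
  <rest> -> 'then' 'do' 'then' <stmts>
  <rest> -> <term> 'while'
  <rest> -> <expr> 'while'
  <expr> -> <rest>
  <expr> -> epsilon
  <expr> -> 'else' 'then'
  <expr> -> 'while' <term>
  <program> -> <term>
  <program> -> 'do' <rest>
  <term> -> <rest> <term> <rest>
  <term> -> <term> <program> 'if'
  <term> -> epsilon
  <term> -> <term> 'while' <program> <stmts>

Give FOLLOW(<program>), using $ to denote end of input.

{ 'do', 'else', 'if', 'then', 'while' }

In <stmts> -> <program> 'if': add FIRST('if') = { 'if' }.
In <term> -> <term> <program> 'if': add FIRST('if') = { 'if' }.
In <term> -> <term> 'while' <program> <stmts>: add FIRST(<stmts>) = { 'do', 'else', 'if', 'then', 'while' }.
Union: FOLLOW(<program>) = { 'do', 'else', 'if', 'then', 'while' }.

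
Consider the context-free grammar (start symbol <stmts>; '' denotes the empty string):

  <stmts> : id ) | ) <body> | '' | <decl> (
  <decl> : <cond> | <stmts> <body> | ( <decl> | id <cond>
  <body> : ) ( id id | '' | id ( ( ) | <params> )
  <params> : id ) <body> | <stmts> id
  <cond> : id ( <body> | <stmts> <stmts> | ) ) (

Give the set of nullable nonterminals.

Directly nullable (have an ''-production): <stmts>, <body>.
<decl> : <cond> with every symbol nullable, so <decl> is nullable.
<cond> : <stmts> <stmts> with every symbol nullable, so <cond> is nullable.
No other nonterminal has a production whose RHS symbols are all nullable.

{ <body>, <cond>, <decl>, <stmts> }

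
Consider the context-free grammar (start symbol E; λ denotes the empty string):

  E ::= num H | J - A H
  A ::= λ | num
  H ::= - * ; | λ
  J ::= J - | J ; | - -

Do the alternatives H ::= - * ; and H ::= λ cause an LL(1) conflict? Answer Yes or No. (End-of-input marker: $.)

FIRST(- * ;) = { - } and FIRST(λ) = { λ }.
The second is nullable but FOLLOW(H) = { $ } is disjoint from FIRST of the first.

No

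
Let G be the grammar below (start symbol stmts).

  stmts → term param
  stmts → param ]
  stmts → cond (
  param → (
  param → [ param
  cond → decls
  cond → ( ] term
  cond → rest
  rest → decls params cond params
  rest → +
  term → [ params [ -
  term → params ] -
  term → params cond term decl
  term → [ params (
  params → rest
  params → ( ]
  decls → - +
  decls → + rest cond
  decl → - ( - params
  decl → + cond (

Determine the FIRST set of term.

{ (, +, -, [ }

term → [ params [ - contributes {[}.
From term → params ] -: add FIRST(params) = { (, +, - }.
From term → params cond term decl: add FIRST(params) = { (, +, - }.
term → [ params ( contributes {[}.
Union: FIRST(term) = { (, +, -, [ }.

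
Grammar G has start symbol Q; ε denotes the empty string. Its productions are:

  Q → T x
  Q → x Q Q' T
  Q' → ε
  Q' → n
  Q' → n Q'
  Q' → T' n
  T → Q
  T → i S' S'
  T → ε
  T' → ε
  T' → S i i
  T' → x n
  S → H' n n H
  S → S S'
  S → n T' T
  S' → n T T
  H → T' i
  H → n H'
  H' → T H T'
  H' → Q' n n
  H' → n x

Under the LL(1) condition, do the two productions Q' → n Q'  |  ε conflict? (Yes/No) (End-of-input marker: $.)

FIRST(n Q') = { n } and FIRST(ε) = { ε }.
The second alternative is nullable and FOLLOW(Q') = { $, i, n, x } shares n with FIRST of the first — conflict.

Yes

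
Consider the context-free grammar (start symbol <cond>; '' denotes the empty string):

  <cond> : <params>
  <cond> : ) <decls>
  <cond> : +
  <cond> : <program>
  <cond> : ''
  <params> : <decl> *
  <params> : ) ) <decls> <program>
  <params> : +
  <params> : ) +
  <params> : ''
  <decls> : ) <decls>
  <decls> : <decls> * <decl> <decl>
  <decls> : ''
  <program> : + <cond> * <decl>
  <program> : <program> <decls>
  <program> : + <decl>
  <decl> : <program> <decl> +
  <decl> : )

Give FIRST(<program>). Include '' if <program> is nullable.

<program> : + <cond> * <decl> contributes {+}.
From <program> : <program> <decls>: add FIRST(<program>) = { + }.
<program> : + <decl> contributes {+}.
Union: FIRST(<program>) = { + }.

{ + }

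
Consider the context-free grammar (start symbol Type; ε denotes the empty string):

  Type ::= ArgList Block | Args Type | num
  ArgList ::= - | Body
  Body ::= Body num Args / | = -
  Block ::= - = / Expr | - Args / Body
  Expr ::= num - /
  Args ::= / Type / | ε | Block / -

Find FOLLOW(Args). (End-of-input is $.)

{ -, /, =, num }

In Type ::= Args Type: add FIRST(Type) = { -, /, =, num }.
In Body ::= Body num Args /: add FIRST(/) = { / }.
In Block ::= - Args / Body: add FIRST(/ Body) = { / }.
Union: FOLLOW(Args) = { -, /, =, num }.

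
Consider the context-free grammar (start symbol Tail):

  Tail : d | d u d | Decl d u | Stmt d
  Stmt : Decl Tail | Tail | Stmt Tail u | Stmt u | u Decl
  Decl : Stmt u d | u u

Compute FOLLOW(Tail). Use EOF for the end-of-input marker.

{ EOF, d, u }

Tail is the start symbol, so EOF ∈ FOLLOW(Tail).
In Stmt : Decl Tail: Tail is at the end, add FOLLOW(Stmt) = { d, u }.
In Stmt : Tail: Tail is at the end, add FOLLOW(Stmt) = { d, u }.
In Stmt : Stmt Tail u: add FIRST(u) = { u }.
Union: FOLLOW(Tail) = { EOF, d, u }.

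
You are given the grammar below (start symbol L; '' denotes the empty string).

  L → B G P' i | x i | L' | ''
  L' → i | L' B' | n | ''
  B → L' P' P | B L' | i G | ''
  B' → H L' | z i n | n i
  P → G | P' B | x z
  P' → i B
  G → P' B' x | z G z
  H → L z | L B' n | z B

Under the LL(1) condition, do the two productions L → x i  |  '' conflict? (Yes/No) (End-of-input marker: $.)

Yes

FIRST(x i) = { x } and FIRST('') = { '' }.
The second alternative is nullable and FOLLOW(L) = { $, i, n, x, z } shares x with FIRST of the first — conflict.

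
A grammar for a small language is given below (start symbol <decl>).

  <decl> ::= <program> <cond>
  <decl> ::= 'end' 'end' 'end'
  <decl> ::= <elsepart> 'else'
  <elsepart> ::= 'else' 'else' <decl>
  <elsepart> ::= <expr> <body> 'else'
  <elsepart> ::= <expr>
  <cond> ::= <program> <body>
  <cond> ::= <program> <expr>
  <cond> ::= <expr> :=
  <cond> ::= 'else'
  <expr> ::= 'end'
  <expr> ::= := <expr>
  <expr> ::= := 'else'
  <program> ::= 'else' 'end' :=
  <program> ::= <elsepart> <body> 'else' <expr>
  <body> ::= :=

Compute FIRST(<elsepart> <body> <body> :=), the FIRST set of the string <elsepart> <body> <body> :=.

{ 'else', 'end', := }

Add FIRST(<elsepart>) = { 'else', 'end', := }; <elsepart> is not nullable, stop.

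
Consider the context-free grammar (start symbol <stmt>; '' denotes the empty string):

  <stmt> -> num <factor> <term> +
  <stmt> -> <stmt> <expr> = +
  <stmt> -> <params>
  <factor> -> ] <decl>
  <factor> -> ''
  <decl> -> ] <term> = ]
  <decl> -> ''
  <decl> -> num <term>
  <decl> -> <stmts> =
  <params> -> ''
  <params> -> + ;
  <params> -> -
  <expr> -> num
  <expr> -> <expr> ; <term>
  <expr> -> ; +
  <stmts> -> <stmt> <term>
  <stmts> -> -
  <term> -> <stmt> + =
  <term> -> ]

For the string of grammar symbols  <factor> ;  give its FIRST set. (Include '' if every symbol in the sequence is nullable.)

Add FIRST(<factor>)\{''} = { ] }; <factor> is nullable, continue.
; is a terminal; add {;} and stop.

{ ;, ] }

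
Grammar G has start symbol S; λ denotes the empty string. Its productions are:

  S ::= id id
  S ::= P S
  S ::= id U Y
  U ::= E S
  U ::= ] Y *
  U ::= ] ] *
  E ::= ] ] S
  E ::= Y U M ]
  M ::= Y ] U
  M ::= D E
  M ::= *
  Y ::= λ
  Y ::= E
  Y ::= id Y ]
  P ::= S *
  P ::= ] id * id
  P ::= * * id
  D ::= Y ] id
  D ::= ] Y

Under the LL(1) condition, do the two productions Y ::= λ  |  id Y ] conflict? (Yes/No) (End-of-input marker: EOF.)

Yes

FIRST(λ) = { λ } and FIRST(id Y ]) = { id }.
The first alternative is nullable and FOLLOW(Y) = { EOF, *, ], id } shares id with FIRST of the second — conflict.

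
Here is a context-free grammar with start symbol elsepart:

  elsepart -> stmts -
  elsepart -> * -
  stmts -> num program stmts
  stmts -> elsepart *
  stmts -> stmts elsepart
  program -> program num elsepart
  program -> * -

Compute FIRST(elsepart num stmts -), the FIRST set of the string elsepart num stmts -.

Add FIRST(elsepart) = { *, num }; elsepart is not nullable, stop.

{ *, num }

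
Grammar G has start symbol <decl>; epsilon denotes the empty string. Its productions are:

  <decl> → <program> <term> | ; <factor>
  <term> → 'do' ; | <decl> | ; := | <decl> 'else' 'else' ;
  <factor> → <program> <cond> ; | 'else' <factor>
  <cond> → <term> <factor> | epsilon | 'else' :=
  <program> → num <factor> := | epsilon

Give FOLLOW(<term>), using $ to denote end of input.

{ $, 'do', 'else', ;, num }

In <decl> → <program> <term>: <term> is at the end, add FOLLOW(<decl>) = { $, 'do', 'else', ;, num }.
In <cond> → <term> <factor>: add FIRST(<factor>) = { 'do', 'else', ;, num }.
Union: FOLLOW(<term>) = { $, 'do', 'else', ;, num }.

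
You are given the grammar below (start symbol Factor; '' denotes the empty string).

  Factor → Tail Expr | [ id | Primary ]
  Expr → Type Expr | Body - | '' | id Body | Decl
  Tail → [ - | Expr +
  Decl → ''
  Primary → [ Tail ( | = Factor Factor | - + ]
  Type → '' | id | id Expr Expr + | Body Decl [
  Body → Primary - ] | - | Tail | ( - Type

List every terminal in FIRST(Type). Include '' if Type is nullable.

{ (, +, -, =, [, id, '' }

Type → '' contributes ''.
Type → id contributes {id}.
Type → id Expr Expr + contributes {id}.
From Type → Body Decl [: add FIRST(Body) = { (, +, -, =, [, id }.
Union: FIRST(Type) = { (, +, -, =, [, id, '' }.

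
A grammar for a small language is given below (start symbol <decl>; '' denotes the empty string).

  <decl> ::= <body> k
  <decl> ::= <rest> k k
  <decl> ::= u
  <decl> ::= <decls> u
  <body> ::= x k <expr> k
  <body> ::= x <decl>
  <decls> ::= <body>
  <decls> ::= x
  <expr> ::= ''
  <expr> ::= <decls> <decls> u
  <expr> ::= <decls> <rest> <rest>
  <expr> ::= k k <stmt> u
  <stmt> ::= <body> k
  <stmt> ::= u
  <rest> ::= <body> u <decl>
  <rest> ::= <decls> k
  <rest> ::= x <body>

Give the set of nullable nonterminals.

{ <expr> }

Directly nullable (have an ''-production): <expr>.
No other nonterminal has a production whose RHS symbols are all nullable.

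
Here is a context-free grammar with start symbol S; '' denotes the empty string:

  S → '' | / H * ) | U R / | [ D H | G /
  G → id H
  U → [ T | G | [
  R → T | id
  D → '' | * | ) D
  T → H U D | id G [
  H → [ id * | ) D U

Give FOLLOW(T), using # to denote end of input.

{ #, ), *, /, [, id }

In U → [ T: T is at the end, add FOLLOW(U) = { #, ), *, /, [, id }.
In R → T: T is at the end, add FOLLOW(R) = { / }.
Union: FOLLOW(T) = { #, ), *, /, [, id }.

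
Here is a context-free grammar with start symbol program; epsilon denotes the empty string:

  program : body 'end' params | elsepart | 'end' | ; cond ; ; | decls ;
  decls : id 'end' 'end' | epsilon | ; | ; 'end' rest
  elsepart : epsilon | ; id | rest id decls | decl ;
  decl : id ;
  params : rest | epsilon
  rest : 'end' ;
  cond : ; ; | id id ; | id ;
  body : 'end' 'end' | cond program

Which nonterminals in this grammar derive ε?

Directly nullable (have an epsilon-production): decls, elsepart, params.
program : elsepart with every symbol nullable, so program is nullable.
No other nonterminal has a production whose RHS symbols are all nullable.

{ decls, elsepart, params, program }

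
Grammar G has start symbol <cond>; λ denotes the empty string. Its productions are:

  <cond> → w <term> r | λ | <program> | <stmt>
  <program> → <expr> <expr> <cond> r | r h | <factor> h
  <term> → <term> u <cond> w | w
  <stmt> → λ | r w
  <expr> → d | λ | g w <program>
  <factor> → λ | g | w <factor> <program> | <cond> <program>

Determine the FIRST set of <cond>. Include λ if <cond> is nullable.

<cond> → w <term> r contributes {w}.
<cond> → λ contributes λ.
From <cond> → <program>: add FIRST(<program>) = { d, g, h, r, w }.
From <cond> → <stmt>: add FIRST(<stmt>) = { r, λ } (including λ since <stmt> is nullable).
Union: FIRST(<cond>) = { d, g, h, r, w, λ }.

{ d, g, h, r, w, λ }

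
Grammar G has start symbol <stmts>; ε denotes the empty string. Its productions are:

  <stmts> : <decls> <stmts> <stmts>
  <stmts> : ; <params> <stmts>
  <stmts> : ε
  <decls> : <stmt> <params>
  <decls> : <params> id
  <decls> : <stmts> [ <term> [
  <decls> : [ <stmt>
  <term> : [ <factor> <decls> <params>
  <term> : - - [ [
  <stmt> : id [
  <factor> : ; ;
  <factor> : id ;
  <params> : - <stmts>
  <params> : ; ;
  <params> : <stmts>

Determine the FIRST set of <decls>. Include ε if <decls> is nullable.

From <decls> : <stmt> <params>: add FIRST(<stmt>) = { id }.
From <decls> : <params> id: <params> nullable, take FIRST(<params>) ∪ {id} = { -, ;, [, id }.
From <decls> : <stmts> [ <term> [: <stmts> nullable, take FIRST(<stmts>) ∪ {[} = { -, ;, [, id }.
<decls> : [ <stmt> contributes {[}.
Union: FIRST(<decls>) = { -, ;, [, id }.

{ -, ;, [, id }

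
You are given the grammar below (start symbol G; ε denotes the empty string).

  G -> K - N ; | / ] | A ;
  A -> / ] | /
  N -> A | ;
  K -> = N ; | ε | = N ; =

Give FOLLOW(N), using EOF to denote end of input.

{ ; }

In G -> K - N ;: add FIRST(;) = { ; }.
In K -> = N ;: add FIRST(;) = { ; }.
In K -> = N ; =: add FIRST(; =) = { ; }.
Union: FOLLOW(N) = { ; }.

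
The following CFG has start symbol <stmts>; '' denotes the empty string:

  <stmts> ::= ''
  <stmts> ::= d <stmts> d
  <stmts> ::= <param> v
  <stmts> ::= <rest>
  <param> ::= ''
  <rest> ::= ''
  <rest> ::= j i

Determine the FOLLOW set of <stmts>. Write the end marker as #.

{ #, d }

<stmts> is the start symbol, so # ∈ FOLLOW(<stmts>).
In <stmts> ::= d <stmts> d: add FIRST(d) = { d }.
Union: FOLLOW(<stmts>) = { #, d }.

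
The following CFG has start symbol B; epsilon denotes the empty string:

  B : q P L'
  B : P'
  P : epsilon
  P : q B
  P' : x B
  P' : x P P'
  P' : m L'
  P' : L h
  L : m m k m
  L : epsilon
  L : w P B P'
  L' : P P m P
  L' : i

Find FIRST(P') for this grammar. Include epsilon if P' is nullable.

P' : x B contributes {x}.
P' : x P P' contributes {x}.
P' : m L' contributes {m}.
From P' : L h: L nullable, take FIRST(L) ∪ {h} = { h, m, w }.
Union: FIRST(P') = { h, m, w, x }.

{ h, m, w, x }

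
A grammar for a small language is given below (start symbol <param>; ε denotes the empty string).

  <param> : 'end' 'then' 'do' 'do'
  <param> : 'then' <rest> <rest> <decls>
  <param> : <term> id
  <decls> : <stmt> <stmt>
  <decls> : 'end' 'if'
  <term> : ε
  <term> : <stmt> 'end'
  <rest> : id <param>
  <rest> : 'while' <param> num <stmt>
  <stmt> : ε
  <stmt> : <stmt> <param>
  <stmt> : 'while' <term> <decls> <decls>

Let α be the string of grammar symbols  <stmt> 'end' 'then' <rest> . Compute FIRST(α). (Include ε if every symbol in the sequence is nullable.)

Add FIRST(<stmt>)\{ε} = { 'end', 'then', 'while', id }; <stmt> is nullable, continue.
'end' is a terminal; add {'end'} and stop.

{ 'end', 'then', 'while', id }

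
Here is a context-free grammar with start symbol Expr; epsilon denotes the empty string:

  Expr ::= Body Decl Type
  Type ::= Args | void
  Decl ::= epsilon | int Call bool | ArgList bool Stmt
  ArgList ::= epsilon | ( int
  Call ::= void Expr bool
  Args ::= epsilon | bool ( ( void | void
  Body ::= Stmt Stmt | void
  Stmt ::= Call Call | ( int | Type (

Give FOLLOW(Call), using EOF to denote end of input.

{ EOF, (, bool, int, void }

In Decl ::= int Call bool: add FIRST(bool) = { bool }.
In Stmt ::= Call Call: add FIRST(Call) = { void }.
In Stmt ::= Call Call: Call is at the end, add FOLLOW(Stmt) = { EOF, (, bool, int, void }.
Union: FOLLOW(Call) = { EOF, (, bool, int, void }.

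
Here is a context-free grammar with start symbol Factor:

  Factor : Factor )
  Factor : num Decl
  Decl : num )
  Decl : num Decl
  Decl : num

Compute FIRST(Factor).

{ num }

From Factor : Factor ): add FIRST(Factor) = { num }.
Factor : num Decl contributes {num}.
Union: FIRST(Factor) = { num }.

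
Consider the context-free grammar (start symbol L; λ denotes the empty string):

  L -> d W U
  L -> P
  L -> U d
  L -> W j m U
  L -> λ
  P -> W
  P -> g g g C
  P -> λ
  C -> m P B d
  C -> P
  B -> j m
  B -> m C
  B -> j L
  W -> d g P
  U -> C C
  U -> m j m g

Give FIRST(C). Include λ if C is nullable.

C -> m P B d contributes {m}.
From C -> P: add FIRST(P) = { d, g, λ } (including λ since P is nullable).
Union: FIRST(C) = { d, g, m, λ }.

{ d, g, m, λ }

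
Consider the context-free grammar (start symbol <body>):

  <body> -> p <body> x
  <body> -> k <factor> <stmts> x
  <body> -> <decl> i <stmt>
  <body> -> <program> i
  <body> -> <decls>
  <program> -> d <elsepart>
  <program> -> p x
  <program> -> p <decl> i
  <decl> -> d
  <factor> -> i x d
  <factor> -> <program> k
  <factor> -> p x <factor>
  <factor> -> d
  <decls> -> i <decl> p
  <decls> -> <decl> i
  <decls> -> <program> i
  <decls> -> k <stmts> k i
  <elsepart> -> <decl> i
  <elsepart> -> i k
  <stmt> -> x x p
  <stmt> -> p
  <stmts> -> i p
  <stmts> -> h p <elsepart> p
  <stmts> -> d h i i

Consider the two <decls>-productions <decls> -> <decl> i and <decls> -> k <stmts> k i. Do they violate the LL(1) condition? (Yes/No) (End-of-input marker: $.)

No

FIRST(<decl> i) = { d } and FIRST(k <stmts> k i) = { k }.
The FIRST sets are disjoint and neither alternative is nullable — no conflict.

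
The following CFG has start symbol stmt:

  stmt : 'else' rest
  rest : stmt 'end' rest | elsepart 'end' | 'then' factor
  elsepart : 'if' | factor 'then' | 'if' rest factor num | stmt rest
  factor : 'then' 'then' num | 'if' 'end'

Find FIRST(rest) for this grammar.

From rest : stmt 'end' rest: add FIRST(stmt) = { 'else' }.
From rest : elsepart 'end': add FIRST(elsepart) = { 'else', 'if', 'then' }.
rest : 'then' factor contributes {'then'}.
Union: FIRST(rest) = { 'else', 'if', 'then' }.

{ 'else', 'if', 'then' }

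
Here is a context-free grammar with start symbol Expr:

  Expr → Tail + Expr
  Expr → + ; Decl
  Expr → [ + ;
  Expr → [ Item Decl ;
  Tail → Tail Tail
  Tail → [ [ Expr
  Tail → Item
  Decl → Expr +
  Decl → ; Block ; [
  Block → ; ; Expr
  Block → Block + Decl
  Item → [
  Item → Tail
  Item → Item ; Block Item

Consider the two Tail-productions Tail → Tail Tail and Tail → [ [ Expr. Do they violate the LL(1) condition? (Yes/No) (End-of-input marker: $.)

FIRST(Tail Tail) = { [ } and FIRST([ [ Expr) = { [ }.
Both contain [, so the two alternatives are not disjoint — LL(1) conflict.

Yes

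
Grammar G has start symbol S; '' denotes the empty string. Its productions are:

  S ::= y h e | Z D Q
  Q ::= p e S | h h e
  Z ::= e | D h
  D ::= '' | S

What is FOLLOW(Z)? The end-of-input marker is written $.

In S ::= Z D Q: add FIRST(D Q) = { e, h, p, y }.
Union: FOLLOW(Z) = { e, h, p, y }.

{ e, h, p, y }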